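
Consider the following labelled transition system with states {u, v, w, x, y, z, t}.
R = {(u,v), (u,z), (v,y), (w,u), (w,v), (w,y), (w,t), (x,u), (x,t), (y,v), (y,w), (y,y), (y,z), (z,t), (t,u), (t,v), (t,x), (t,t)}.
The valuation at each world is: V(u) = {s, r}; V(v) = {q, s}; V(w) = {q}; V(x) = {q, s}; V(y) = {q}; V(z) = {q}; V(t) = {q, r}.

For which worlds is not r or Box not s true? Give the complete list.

v, w, x, y, z

Let φ = not r or Box not s. Evaluate φ at each world:
  u (successors {v, z}): φ is false.
  v (successors {y}): φ is true.
  w (successors {u, v, y, t}): φ is true.
  x (successors {u, t}): φ is true.
  y (successors {v, w, y, z}): φ is true.
  z (successors {t}): φ is true.
  t (successors {u, v, x, t}): φ is false.
For instance, at u:
  At u: not r is false, Box not s is false, so not r or Box not s is false.
    At u: Box not s requires not s at every successor {v, z}.
      not s fails at v, so Box not s is false at u.
Satisfying worlds: {v, w, x, y, z}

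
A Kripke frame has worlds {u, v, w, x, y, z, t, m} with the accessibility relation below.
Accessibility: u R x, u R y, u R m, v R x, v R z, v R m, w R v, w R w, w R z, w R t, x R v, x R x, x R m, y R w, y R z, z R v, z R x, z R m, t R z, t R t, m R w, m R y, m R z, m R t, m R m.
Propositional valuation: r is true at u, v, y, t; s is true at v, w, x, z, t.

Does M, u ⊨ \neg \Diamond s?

No

At u: \Diamond s is true, so \neg \Diamond s is false.
  At u: \Diamond s requires s at some successor in {x, y, m}.
    s holds at x, so \Diamond s is true at u.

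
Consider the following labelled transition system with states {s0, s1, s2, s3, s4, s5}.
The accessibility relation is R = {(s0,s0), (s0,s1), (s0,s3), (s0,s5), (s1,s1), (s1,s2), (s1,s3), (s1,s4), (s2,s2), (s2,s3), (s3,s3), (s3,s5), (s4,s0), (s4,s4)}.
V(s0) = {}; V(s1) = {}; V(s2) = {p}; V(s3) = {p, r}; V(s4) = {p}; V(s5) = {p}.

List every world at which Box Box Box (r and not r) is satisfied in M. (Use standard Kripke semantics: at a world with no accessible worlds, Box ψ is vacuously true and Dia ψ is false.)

Let φ = Box Box Box (r and not r). Evaluate φ at each world:
  s0 (successors {s0, s1, s3, s5}): φ is false.
  s1 (successors {s1, s2, s3, s4}): φ is false.
  s2 (successors {s2, s3}): φ is false.
  s3 (successors {s3, s5}): φ is false.
  s4 (successors {s0, s4}): φ is false.
  s5 (successors ∅): φ is true.
For instance, at s2:
  At s2: Box Box Box (r and not r) requires Box Box (r and not r) at every successor {s2, s3}.
    Box Box (r and not r) fails at s2, so Box Box Box (r and not r) is false at s2.
      At s2: Box Box (r and not r) requires Box (r and not r) at every successor {s2, s3}.
        Box (r and not r) fails at s2, so Box Box (r and not r) is false at s2.
Satisfying worlds: {s5}

s5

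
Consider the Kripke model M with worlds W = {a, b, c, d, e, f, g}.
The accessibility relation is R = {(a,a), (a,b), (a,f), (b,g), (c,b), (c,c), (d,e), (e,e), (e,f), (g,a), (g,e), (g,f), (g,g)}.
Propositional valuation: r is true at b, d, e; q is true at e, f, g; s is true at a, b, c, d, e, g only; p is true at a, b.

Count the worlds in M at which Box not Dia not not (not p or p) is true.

1

Let φ = Box not Dia not not (not p or p). Evaluate φ at each world:
  a (successors {a, b, f}): φ is false.
  b (successors {g}): φ is false.
  c (successors {b, c}): φ is false.
  d (successors {e}): φ is false.
  e (successors {e, f}): φ is false.
  f (successors ∅): φ is true.
  g (successors {a, e, f, g}): φ is false.
For instance, at b:
  At b: Box not Dia not not (not p or p) requires not Dia not not (not p or p) at every successor {g}.
    not Dia not not (not p or p) fails at g, so Box not Dia not not (not p or p) is false at b.
      At g: Dia not not (not p or p) is true, so not Dia not not (not p or p) is false.
Satisfying worlds: {f}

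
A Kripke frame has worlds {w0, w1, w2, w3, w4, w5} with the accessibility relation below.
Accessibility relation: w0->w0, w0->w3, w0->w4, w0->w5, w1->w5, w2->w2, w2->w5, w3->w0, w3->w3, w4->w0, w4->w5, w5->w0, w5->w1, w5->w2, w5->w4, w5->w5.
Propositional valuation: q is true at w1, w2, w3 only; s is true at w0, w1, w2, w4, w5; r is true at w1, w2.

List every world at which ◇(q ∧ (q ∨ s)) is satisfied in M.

w0, w2, w3, w5

Let φ = ◇(q ∧ (q ∨ s)). Evaluate φ at each world:
  w0 (successors {w0, w3, w4, w5}): φ is true.
  w1 (successors {w5}): φ is false.
  w2 (successors {w2, w5}): φ is true.
  w3 (successors {w0, w3}): φ is true.
  w4 (successors {w0, w5}): φ is false.
  w5 (successors {w0, w1, w2, w4, w5}): φ is true.
For instance, at w1:
  At w1: ◇(q ∧ (q ∨ s)) requires q ∧ (q ∨ s) at some successor in {w5}.
    At w5: q ∧ (q ∨ s) is false.
  So ◇(q ∧ (q ∨ s)) is false at w1.
Satisfying worlds: {w0, w2, w3, w5}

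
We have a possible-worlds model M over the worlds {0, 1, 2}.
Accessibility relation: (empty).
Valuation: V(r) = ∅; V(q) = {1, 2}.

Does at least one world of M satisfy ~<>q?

Yes

Let φ = ~<>q. Evaluate φ at each world:
  0 (successors ∅): φ is true.
  1 (successors ∅): φ is true.
  2 (successors ∅): φ is true.
Detail at 0 (witness):
  At 0: <>q is false, so ~<>q is true.
    At 0: no accessible worlds, so <>q is false.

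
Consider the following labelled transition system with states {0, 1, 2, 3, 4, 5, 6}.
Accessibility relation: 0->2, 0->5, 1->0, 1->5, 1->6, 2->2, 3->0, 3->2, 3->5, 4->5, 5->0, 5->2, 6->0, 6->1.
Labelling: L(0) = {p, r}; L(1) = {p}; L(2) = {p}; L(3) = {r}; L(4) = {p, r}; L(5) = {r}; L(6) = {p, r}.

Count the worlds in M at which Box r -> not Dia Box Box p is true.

6

Let φ = Box r -> not Dia Box Box p. Evaluate φ at each world:
  0 (successors {2, 5}): φ is true.
  1 (successors {0, 5, 6}): φ is false.
  2 (successors {2}): φ is true.
  3 (successors {0, 2, 5}): φ is true.
  4 (successors {5}): φ is true.
  5 (successors {0, 2}): φ is true.
  6 (successors {0, 1}): φ is true.
For instance, at 5:
  At 5: Box r is false, not Dia Box Box p is false, so Box r -> not Dia Box Box p is true.
    At 5: Box r requires r at every successor {0, 2}.
      r fails at 2, so Box r is false at 5.
    At 5: Dia Box Box p is true, so not Dia Box Box p is false.
      At 5: Dia Box Box p requires Box Box p at some successor in {0, 2}.
        Box Box p holds at 0, so Dia Box Box p is true at 5.
Satisfying worlds: {0, 2, 3, 4, 5, 6}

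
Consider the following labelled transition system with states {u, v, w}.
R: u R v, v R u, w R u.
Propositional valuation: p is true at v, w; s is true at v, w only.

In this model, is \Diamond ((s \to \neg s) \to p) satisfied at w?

No

At w: \Diamond ((s \to \neg s) \to p) requires (s \to \neg s) \to p at some successor in {u}.
  At u: (s \to \neg s) \to p is false.
So \Diamond ((s \to \neg s) \to p) is false at w.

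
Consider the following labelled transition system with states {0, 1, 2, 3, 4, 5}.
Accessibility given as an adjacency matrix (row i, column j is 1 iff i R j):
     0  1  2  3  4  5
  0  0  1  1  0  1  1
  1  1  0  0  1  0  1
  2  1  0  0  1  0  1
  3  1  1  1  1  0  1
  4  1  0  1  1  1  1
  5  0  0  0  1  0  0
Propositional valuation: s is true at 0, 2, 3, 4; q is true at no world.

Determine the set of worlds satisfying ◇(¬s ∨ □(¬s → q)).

0, 1, 2, 3, 4

Let φ = ◇(¬s ∨ □(¬s → q)). Evaluate φ at each world:
  0 (successors {1, 2, 4, 5}): φ is true.
  1 (successors {0, 3, 5}): φ is true.
  2 (successors {0, 3, 5}): φ is true.
  3 (successors {0, 1, 2, 3, 5}): φ is true.
  4 (successors {0, 2, 3, 4, 5}): φ is true.
  5 (successors {3}): φ is false.
For instance, at 5:
  At 5: ◇(¬s ∨ □(¬s → q)) requires ¬s ∨ □(¬s → q) at some successor in {3}.
    At 3: ¬s ∨ □(¬s → q) is false.
  So ◇(¬s ∨ □(¬s → q)) is false at 5.
Satisfying worlds: {0, 1, 2, 3, 4}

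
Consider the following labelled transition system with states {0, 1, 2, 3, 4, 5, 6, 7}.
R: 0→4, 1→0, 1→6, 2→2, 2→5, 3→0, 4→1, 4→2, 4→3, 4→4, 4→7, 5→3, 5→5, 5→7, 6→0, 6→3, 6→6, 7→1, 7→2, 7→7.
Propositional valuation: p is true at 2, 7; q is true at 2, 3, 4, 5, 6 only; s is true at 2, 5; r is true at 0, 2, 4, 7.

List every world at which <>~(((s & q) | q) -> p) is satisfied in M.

Let φ = <>~(((s & q) | q) -> p). Evaluate φ at each world:
  0 (successors {4}): φ is true.
  1 (successors {0, 6}): φ is true.
  2 (successors {2, 5}): φ is true.
  3 (successors {0}): φ is false.
  4 (successors {1, 2, 3, 4, 7}): φ is true.
  5 (successors {3, 5, 7}): φ is true.
  6 (successors {0, 3, 6}): φ is true.
  7 (successors {1, 2, 7}): φ is false.
For instance, at 5:
  At 5: <>~(((s & q) | q) -> p) requires ~(((s & q) | q) -> p) at some successor in {3, 5, 7}.
    ~(((s & q) | q) -> p) holds at 3, so <>~(((s & q) | q) -> p) is true at 5.
Satisfying worlds: {0, 1, 2, 4, 5, 6}

0, 1, 2, 4, 5, 6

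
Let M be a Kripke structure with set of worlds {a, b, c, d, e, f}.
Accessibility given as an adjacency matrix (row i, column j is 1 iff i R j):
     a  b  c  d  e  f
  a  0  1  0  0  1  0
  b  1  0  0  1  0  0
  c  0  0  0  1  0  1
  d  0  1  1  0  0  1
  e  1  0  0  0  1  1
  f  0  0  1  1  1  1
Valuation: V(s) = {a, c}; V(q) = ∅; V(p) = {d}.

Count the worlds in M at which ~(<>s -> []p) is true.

Recall that []ψ holds at a world iff ψ holds at every accessible world, and <>ψ holds iff ψ holds at some accessible world.
Let φ = ~(<>s -> []p). Evaluate φ at each world:
  a (successors {b, e}): φ is false.
  b (successors {a, d}): φ is true.
  c (successors {d, f}): φ is false.
  d (successors {b, c, f}): φ is true.
  e (successors {a, e, f}): φ is true.
  f (successors {c, d, e, f}): φ is true.
For instance, at f:
  At f: <>s -> []p is false, so ~(<>s -> []p) is true.
    At f: <>s is true, []p is false, so <>s -> []p is false.
      At f: <>s requires s at some successor in {c, d, e, f}.
        s holds at c, so <>s is true at f.
      At f: []p requires p at every successor {c, d, e, f}.
        p fails at c, so []p is false at f.
Satisfying worlds: {b, d, e, f}

4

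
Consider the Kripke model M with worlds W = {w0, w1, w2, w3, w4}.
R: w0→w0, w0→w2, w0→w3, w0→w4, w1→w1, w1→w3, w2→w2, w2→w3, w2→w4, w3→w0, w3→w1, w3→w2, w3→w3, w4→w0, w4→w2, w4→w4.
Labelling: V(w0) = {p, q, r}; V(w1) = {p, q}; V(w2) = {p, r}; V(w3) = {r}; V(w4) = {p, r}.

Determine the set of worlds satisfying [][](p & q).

none

Let φ = [][](p & q). Evaluate φ at each world:
  w0 (successors {w0, w2, w3, w4}): φ is false.
  w1 (successors {w1, w3}): φ is false.
  w2 (successors {w2, w3, w4}): φ is false.
  w3 (successors {w0, w1, w2, w3}): φ is false.
  w4 (successors {w0, w2, w4}): φ is false.
For instance, at w3:
  At w3: [][](p & q) requires [](p & q) at every successor {w0, w1, w2, w3}.
    [](p & q) fails at w0, so [][](p & q) is false at w3.
      At w0: [](p & q) requires p & q at every successor {w0, w2, w3, w4}.
        p & q fails at w2, so [](p & q) is false at w0.
Satisfying worlds: none.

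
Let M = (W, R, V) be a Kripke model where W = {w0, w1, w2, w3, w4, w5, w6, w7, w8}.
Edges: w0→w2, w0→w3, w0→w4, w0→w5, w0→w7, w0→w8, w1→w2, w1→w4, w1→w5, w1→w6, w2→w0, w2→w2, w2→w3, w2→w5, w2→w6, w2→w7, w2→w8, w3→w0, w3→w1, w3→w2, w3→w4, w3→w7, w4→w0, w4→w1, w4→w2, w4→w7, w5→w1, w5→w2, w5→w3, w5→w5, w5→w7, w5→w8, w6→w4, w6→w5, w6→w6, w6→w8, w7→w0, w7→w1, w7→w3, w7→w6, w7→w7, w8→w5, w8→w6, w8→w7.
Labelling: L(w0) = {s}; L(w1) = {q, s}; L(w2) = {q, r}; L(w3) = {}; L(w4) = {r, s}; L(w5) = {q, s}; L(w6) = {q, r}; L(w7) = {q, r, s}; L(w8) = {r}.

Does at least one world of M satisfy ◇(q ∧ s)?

Let φ = ◇(q ∧ s). Evaluate φ at each world:
  w0 (successors {w2, w3, w4, w5, w7, w8}): φ is true.
  w1 (successors {w2, w4, w5, w6}): φ is true.
  w2 (successors {w0, w2, w3, w5, w6, w7, w8}): φ is true.
  w3 (successors {w0, w1, w2, w4, w7}): φ is true.
  w4 (successors {w0, w1, w2, w7}): φ is true.
  w5 (successors {w1, w2, w3, w5, w7, w8}): φ is true.
  w6 (successors {w4, w5, w6, w8}): φ is true.
  w7 (successors {w0, w1, w3, w6, w7}): φ is true.
  w8 (successors {w5, w6, w7}): φ is true.
Detail at w0 (witness):
  At w0: ◇(q ∧ s) requires q ∧ s at some successor in {w2, w3, w4, w5, w7, w8}.
    q ∧ s holds at w5, so ◇(q ∧ s) is true at w0.

Yes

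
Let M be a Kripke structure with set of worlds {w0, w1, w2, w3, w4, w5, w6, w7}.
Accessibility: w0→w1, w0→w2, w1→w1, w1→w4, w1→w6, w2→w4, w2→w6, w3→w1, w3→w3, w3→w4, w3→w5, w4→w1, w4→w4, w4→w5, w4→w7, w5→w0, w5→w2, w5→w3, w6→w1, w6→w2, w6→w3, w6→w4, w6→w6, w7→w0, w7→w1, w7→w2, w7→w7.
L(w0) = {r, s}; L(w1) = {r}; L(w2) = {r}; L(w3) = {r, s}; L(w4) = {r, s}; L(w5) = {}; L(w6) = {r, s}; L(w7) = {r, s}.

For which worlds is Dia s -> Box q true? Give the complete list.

Recall that Box ψ holds at a world iff ψ holds at every accessible world, and Dia ψ holds iff ψ holds at some accessible world.
Let φ = Dia s -> Box q. Evaluate φ at each world:
  w0 (successors {w1, w2}): φ is true.
  w1 (successors {w1, w4, w6}): φ is false.
  w2 (successors {w4, w6}): φ is false.
  w3 (successors {w1, w3, w4, w5}): φ is false.
  w4 (successors {w1, w4, w5, w7}): φ is false.
  w5 (successors {w0, w2, w3}): φ is false.
  w6 (successors {w1, w2, w3, w4, w6}): φ is false.
  w7 (successors {w0, w1, w2, w7}): φ is false.
For instance, at w0:
  At w0: Dia s is false, Box q is false, so Dia s -> Box q is true.
    At w0: Dia s requires s at some successor in {w1, w2}.
      At w1: s is false.
      At w2: s is false.
    So Dia s is false at w0.
    At w0: Box q requires q at every successor {w1, w2}.
      q fails at w1, so Box q is false at w0.
Satisfying worlds: {w0}

w0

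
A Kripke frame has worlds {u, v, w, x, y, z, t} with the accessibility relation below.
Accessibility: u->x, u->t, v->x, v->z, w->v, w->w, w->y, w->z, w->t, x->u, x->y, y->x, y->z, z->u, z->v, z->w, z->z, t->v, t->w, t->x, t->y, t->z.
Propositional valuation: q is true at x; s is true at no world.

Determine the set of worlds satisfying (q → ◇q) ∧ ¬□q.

Recall that □ψ holds at a world iff ψ holds at every accessible world, and ◇ψ holds iff ψ holds at some accessible world.
Let φ = (q → ◇q) ∧ ¬□q. Evaluate φ at each world:
  u (successors {x, t}): φ is true.
  v (successors {x, z}): φ is true.
  w (successors {v, w, y, z, t}): φ is true.
  x (successors {u, y}): φ is false.
  y (successors {x, z}): φ is true.
  z (successors {u, v, w, z}): φ is true.
  t (successors {v, w, x, y, z}): φ is true.
For instance, at y:
  At y: q → ◇q is true, ¬□q is true, so (q → ◇q) ∧ ¬□q is true.
    At y: q is false, ◇q is true, so q → ◇q is true.
      At y: ◇q requires q at some successor in {x, z}.
        q holds at x, so ◇q is true at y.
    At y: □q is false, so ¬□q is true.
      At y: □q requires q at every successor {x, z}.
        q fails at z, so □q is false at y.
Satisfying worlds: {u, v, w, y, z, t}

u, v, w, y, z, t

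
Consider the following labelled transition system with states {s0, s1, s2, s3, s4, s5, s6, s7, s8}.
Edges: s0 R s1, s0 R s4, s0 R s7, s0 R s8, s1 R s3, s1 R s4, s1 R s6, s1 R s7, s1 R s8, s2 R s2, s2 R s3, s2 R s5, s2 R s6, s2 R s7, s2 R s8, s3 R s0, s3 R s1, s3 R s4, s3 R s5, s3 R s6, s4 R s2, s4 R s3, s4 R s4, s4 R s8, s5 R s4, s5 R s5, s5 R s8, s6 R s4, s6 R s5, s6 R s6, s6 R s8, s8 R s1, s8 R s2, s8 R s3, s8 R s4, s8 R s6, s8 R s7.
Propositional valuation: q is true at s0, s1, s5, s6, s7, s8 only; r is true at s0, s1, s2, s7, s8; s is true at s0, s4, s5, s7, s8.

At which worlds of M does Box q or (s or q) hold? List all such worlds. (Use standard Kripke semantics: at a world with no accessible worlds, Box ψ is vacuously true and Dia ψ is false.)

Let φ = Box q or (s or q). Evaluate φ at each world:
  s0 (successors {s1, s4, s7, s8}): φ is true.
  s1 (successors {s3, s4, s6, s7, s8}): φ is true.
  s2 (successors {s2, s3, s5, s6, s7, s8}): φ is false.
  s3 (successors {s0, s1, s4, s5, s6}): φ is false.
  s4 (successors {s2, s3, s4, s8}): φ is true.
  s5 (successors {s4, s5, s8}): φ is true.
  s6 (successors {s4, s5, s6, s8}): φ is true.
  s7 (successors ∅): φ is true.
  s8 (successors {s1, s2, s3, s4, s6, s7}): φ is true.
For instance, at s1:
  At s1: Box q is false, s or q is true, so Box q or (s or q) is true.
    At s1: Box q requires q at every successor {s3, s4, s6, s7, s8}.
      q fails at s3, so Box q is false at s1.
Satisfying worlds: {s0, s1, s4, s5, s6, s7, s8}

s0, s1, s4, s5, s6, s7, s8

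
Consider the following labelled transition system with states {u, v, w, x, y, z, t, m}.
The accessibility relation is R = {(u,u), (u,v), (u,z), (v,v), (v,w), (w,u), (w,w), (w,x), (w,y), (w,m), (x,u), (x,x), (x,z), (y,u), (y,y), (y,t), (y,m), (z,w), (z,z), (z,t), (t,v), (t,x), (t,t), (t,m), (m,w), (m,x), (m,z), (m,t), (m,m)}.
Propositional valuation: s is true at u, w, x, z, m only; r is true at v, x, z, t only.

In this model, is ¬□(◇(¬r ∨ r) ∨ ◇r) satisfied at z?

At z: □(◇(¬r ∨ r) ∨ ◇r) is true, so ¬□(◇(¬r ∨ r) ∨ ◇r) is false.
  At z: □(◇(¬r ∨ r) ∨ ◇r) requires ◇(¬r ∨ r) ∨ ◇r at every successor {w, z, t}.
      At w: ◇(¬r ∨ r) is true, ◇r is true, so ◇(¬r ∨ r) ∨ ◇r is true.
      At z: ◇(¬r ∨ r) is true, ◇r is true, so ◇(¬r ∨ r) ∨ ◇r is true.
      At t: ◇(¬r ∨ r) is true, ◇r is true, so ◇(¬r ∨ r) ∨ ◇r is true.
  So □(◇(¬r ∨ r) ∨ ◇r) is true at z.

No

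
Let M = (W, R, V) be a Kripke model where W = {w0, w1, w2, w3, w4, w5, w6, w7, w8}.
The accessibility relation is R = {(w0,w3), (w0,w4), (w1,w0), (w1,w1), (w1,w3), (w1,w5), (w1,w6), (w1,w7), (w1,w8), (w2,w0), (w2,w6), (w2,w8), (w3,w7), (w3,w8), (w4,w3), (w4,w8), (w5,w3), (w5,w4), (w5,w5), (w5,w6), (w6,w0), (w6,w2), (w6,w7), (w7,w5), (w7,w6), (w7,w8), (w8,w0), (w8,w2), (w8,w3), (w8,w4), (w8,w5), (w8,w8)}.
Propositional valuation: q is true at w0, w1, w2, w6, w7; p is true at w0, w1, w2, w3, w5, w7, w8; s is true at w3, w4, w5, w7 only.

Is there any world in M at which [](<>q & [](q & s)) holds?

Let φ = [](<>q & [](q & s)). Evaluate φ at each world:
  w0 (successors {w3, w4}): φ is false.
  w1 (successors {w0, w1, w3, w5, w6, w7, w8}): φ is false.
  w2 (successors {w0, w6, w8}): φ is false.
  w3 (successors {w7, w8}): φ is false.
  w4 (successors {w3, w8}): φ is false.
  w5 (successors {w3, w4, w5, w6}): φ is false.
  w6 (successors {w0, w2, w7}): φ is false.
  w7 (successors {w5, w6, w8}): φ is false.
  w8 (successors {w0, w2, w3, w4, w5, w8}): φ is false.
For instance, at w4:
  At w4: [](<>q & [](q & s)) requires <>q & [](q & s) at every successor {w3, w8}.
    <>q & [](q & s) fails at w3, so [](<>q & [](q & s)) is false at w4.
      At w3: <>q is true, [](q & s) is false, so <>q & [](q & s) is false.

No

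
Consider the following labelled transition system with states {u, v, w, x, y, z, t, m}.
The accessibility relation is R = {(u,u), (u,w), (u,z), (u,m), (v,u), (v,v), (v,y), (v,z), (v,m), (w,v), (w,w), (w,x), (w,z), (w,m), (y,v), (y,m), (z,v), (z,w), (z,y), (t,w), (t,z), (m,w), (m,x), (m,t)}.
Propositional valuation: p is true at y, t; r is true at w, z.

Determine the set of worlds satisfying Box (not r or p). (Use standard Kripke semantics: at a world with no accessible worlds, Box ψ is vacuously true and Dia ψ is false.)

x, y

Let φ = Box (not r or p). Evaluate φ at each world:
  u (successors {u, w, z, m}): φ is false.
  v (successors {u, v, y, z, m}): φ is false.
  w (successors {v, w, x, z, m}): φ is false.
  x (successors ∅): φ is true.
  y (successors {v, m}): φ is true.
  z (successors {v, w, y}): φ is false.
  t (successors {w, z}): φ is false.
  m (successors {w, x, t}): φ is false.
For instance, at v:
  At v: Box (not r or p) requires not r or p at every successor {u, v, y, z, m}.
    not r or p fails at z, so Box (not r or p) is false at v.
Satisfying worlds: {x, y}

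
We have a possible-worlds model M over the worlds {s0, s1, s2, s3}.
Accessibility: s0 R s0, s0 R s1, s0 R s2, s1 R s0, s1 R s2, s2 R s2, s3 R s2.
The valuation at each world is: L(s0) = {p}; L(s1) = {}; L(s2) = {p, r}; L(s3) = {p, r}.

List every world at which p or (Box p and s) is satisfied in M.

Recall that Box ψ holds at a world iff ψ holds at every accessible world, and Dia ψ holds iff ψ holds at some accessible world.
Let φ = p or (Box p and s). Evaluate φ at each world:
  s0 (successors {s0, s1, s2}): φ is true.
  s1 (successors {s0, s2}): φ is false.
  s2 (successors {s2}): φ is true.
  s3 (successors {s2}): φ is true.
For instance, at s1:
  At s1: p is false, Box p and s is false, so p or (Box p and s) is false.
    At s1: Box p is true, s is false, so Box p and s is false.
      At s1: Box p requires p at every successor {s0, s2}.
        At s0: p is true.
        At s2: p is true.
      So Box p is true at s1.
Satisfying worlds: {s0, s2, s3}

s0, s2, s3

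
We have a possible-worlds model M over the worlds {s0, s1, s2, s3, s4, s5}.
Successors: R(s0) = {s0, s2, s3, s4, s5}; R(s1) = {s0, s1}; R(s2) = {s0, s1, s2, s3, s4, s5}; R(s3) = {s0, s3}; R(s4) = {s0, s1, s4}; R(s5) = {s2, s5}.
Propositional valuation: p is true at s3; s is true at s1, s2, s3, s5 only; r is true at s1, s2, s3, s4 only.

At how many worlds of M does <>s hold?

6

Let φ = <>s. Evaluate φ at each world:
  s0 (successors {s0, s2, s3, s4, s5}): φ is true.
  s1 (successors {s0, s1}): φ is true.
  s2 (successors {s0, s1, s2, s3, s4, s5}): φ is true.
  s3 (successors {s0, s3}): φ is true.
  s4 (successors {s0, s1, s4}): φ is true.
  s5 (successors {s2, s5}): φ is true.
For instance, at s3:
  At s3: <>s requires s at some successor in {s0, s3}.
    s holds at s3, so <>s is true at s3.
Satisfying worlds: {s0, s1, s2, s3, s4, s5}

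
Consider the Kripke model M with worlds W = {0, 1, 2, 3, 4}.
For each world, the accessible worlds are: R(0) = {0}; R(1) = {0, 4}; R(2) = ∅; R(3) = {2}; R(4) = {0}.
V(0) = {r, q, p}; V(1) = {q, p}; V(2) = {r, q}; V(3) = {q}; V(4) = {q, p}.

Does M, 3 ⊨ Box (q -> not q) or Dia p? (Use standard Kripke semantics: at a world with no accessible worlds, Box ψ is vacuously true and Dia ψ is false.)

No

At 3: Box (q -> not q) is false, Dia p is false, so Box (q -> not q) or Dia p is false.
  At 3: Box (q -> not q) requires q -> not q at every successor {2}.
    q -> not q fails at 2, so Box (q -> not q) is false at 3.
  At 3: Dia p requires p at some successor in {2}.
    At 2: p is false.
  So Dia p is false at 3.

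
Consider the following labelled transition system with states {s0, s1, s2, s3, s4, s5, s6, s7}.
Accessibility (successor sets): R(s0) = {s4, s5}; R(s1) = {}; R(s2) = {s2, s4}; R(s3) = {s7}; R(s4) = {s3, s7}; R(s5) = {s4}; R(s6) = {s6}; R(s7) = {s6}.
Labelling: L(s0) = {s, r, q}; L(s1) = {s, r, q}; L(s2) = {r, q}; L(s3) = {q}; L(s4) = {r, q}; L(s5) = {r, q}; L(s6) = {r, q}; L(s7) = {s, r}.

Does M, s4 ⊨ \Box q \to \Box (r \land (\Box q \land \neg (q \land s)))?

Recall that \Box ψ holds at a world iff ψ holds at every accessible world, and \Diamond ψ holds iff ψ holds at some accessible world.
At s4: \Box q is false, \Box (r \land (\Box q \land \neg (q \land s))) is false, so \Box q \to \Box (r \land (\Box q \land \neg (q \land s))) is true.
  At s4: \Box q requires q at every successor {s3, s7}.
    q fails at s7, so \Box q is false at s4.
  At s4: \Box (r \land (\Box q \land \neg (q \land s))) requires r \land (\Box q \land \neg (q \land s)) at every successor {s3, s7}.
    r \land (\Box q \land \neg (q \land s)) fails at s3, so \Box (r \land (\Box q \land \neg (q \land s))) is false at s4.
      At s3: r is false, \Box q \land \neg (q \land s) is false, so r \land (\Box q \land \neg (q \land s)) is false.

Yes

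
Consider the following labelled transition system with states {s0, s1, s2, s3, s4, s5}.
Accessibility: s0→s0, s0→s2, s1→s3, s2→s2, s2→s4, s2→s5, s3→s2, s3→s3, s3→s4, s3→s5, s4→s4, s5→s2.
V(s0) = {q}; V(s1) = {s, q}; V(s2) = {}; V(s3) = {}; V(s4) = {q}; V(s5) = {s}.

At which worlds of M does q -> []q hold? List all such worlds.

s2, s3, s4, s5

Let φ = q -> []q. Evaluate φ at each world:
  s0 (successors {s0, s2}): φ is false.
  s1 (successors {s3}): φ is false.
  s2 (successors {s2, s4, s5}): φ is true.
  s3 (successors {s2, s3, s4, s5}): φ is true.
  s4 (successors {s4}): φ is true.
  s5 (successors {s2}): φ is true.
For instance, at s5:
  At s5: q is false, []q is false, so q -> []q is true.
    At s5: []q requires q at every successor {s2}.
      q fails at s2, so []q is false at s5.
Satisfying worlds: {s2, s3, s4, s5}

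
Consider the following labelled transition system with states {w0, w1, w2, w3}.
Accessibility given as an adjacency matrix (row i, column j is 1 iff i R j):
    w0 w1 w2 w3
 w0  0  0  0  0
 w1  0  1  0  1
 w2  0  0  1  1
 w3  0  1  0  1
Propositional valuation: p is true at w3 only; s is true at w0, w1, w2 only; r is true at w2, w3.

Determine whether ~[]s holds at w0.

At w0: []s is true, so ~[]s is false.
  At w0: no accessible worlds, so []s holds vacuously.

No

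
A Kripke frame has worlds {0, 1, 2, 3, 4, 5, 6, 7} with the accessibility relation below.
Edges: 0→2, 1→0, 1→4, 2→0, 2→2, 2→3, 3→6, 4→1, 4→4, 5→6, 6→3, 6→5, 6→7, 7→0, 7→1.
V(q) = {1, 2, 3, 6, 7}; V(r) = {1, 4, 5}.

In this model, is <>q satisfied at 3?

Recall that <>ψ holds at a world iff ψ holds at some accessible world.
At 3: <>q requires q at some successor in {6}.
  q holds at 6, so <>q is true at 3.

Yes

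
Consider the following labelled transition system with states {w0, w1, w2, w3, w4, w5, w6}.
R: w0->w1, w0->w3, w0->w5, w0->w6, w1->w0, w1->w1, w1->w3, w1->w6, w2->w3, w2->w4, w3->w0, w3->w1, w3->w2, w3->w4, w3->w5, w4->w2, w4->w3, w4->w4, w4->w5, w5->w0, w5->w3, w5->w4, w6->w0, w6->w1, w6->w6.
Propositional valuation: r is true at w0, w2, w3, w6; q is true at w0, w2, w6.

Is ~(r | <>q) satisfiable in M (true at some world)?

No

Let φ = ~(r | <>q). Evaluate φ at each world:
  w0 (successors {w1, w3, w5, w6}): φ is false.
  w1 (successors {w0, w1, w3, w6}): φ is false.
  w2 (successors {w3, w4}): φ is false.
  w3 (successors {w0, w1, w2, w4, w5}): φ is false.
  w4 (successors {w2, w3, w4, w5}): φ is false.
  w5 (successors {w0, w3, w4}): φ is false.
  w6 (successors {w0, w1, w6}): φ is false.
For instance, at w4:
  At w4: r | <>q is true, so ~(r | <>q) is false.
    At w4: r is false, <>q is true, so r | <>q is true.
      At w4: <>q requires q at some successor in {w2, w3, w4, w5}.
        q holds at w2, so <>q is true at w4.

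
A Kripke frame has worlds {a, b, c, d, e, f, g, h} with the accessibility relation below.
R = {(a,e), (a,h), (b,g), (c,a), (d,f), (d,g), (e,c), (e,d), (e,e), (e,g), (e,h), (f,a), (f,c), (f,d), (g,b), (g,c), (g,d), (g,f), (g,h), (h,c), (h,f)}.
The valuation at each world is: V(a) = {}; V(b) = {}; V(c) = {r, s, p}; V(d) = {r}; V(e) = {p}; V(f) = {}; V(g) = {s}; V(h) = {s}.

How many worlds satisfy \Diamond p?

Let φ = \Diamond p. Evaluate φ at each world:
  a (successors {e, h}): φ is true.
  b (successors {g}): φ is false.
  c (successors {a}): φ is false.
  d (successors {f, g}): φ is false.
  e (successors {c, d, e, g, h}): φ is true.
  f (successors {a, c, d}): φ is true.
  g (successors {b, c, d, f, h}): φ is true.
  h (successors {c, f}): φ is true.
For instance, at e:
  At e: \Diamond p requires p at some successor in {c, d, e, g, h}.
    p holds at c, so \Diamond p is true at e.
Satisfying worlds: {a, e, f, g, h}

5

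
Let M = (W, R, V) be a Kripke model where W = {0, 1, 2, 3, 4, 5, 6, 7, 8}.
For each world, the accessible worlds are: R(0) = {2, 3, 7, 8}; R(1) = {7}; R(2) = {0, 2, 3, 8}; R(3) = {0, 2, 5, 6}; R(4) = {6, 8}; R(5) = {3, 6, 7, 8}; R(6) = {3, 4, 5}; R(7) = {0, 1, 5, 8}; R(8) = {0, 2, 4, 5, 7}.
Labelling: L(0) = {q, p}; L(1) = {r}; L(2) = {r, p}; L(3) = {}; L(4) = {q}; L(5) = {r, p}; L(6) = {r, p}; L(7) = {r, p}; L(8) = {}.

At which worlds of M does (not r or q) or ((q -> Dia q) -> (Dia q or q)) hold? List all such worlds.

Let φ = (not r or q) or ((q -> Dia q) -> (Dia q or q)). Evaluate φ at each world:
  0 (successors {2, 3, 7, 8}): φ is true.
  1 (successors {7}): φ is false.
  2 (successors {0, 2, 3, 8}): φ is true.
  3 (successors {0, 2, 5, 6}): φ is true.
  4 (successors {6, 8}): φ is true.
  5 (successors {3, 6, 7, 8}): φ is false.
  6 (successors {3, 4, 5}): φ is true.
  7 (successors {0, 1, 5, 8}): φ is true.
  8 (successors {0, 2, 4, 5, 7}): φ is true.
For instance, at 0:
  At 0: not r or q is true, (q -> Dia q) -> (Dia q or q) is true, so (not r or q) or ((q -> Dia q) -> (Dia q or q)) is true.
    At 0: q -> Dia q is false, Dia q or q is true, so (q -> Dia q) -> (Dia q or q) is true.
      At 0: q is true, Dia q is false, so q -> Dia q is false.
      At 0: Dia q is false, q is true, so Dia q or q is true.
Satisfying worlds: {0, 2, 3, 4, 6, 7, 8}

0, 2, 3, 4, 6, 7, 8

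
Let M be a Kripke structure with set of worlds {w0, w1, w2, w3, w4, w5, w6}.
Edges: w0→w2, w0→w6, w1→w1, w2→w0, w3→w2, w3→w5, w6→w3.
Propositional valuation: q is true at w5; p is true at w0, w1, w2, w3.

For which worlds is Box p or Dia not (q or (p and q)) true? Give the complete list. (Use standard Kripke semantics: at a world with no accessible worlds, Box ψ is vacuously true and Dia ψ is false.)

w0, w1, w2, w3, w4, w5, w6

Let φ = Box p or Dia not (q or (p and q)). Evaluate φ at each world:
  w0 (successors {w2, w6}): φ is true.
  w1 (successors {w1}): φ is true.
  w2 (successors {w0}): φ is true.
  w3 (successors {w2, w5}): φ is true.
  w4 (successors ∅): φ is true.
  w5 (successors ∅): φ is true.
  w6 (successors {w3}): φ is true.
For instance, at w3:
  At w3: Box p is false, Dia not (q or (p and q)) is true, so Box p or Dia not (q or (p and q)) is true.
    At w3: Box p requires p at every successor {w2, w5}.
      p fails at w5, so Box p is false at w3.
    At w3: Dia not (q or (p and q)) requires not (q or (p and q)) at some successor in {w2, w5}.
      not (q or (p and q)) holds at w2, so Dia not (q or (p and q)) is true at w3.
Satisfying worlds: {w0, w1, w2, w3, w4, w5, w6}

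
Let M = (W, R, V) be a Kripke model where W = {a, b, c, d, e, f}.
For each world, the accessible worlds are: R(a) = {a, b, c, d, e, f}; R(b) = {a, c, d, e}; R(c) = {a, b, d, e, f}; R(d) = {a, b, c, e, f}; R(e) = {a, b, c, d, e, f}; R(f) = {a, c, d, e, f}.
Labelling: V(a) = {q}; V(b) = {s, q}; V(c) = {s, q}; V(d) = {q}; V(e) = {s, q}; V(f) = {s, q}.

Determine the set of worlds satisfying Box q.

Let φ = Box q. Evaluate φ at each world:
  a (successors {a, b, c, d, e, f}): φ is true.
  b (successors {a, c, d, e}): φ is true.
  c (successors {a, b, d, e, f}): φ is true.
  d (successors {a, b, c, e, f}): φ is true.
  e (successors {a, b, c, d, e, f}): φ is true.
  f (successors {a, c, d, e, f}): φ is true.
For instance, at a:
  At a: Box q requires q at every successor {a, b, c, d, e, f}.
    At a: q is true.
    At b: q is true.
    At c: q is true.
    At d: q is true.
    At e: q is true.
    At f: q is true.
  So Box q is true at a.
Satisfying worlds: {a, b, c, d, e, f}

a, b, c, d, e, f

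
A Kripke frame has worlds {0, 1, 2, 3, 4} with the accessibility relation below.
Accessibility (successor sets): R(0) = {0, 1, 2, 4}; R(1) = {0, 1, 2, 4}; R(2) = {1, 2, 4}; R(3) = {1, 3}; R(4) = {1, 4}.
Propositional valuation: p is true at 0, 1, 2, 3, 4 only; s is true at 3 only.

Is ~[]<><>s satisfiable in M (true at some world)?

Recall that []ψ holds at a world iff ψ holds at every accessible world, and <>ψ holds iff ψ holds at some accessible world.
Let φ = ~[]<><>s. Evaluate φ at each world:
  0 (successors {0, 1, 2, 4}): φ is true.
  1 (successors {0, 1, 2, 4}): φ is true.
  2 (successors {1, 2, 4}): φ is true.
  3 (successors {1, 3}): φ is true.
  4 (successors {1, 4}): φ is true.
Detail at 0 (witness):
  At 0: []<><>s is false, so ~[]<><>s is true.
    At 0: []<><>s requires <><>s at every successor {0, 1, 2, 4}.
      <><>s fails at 0, so []<><>s is false at 0.

Yes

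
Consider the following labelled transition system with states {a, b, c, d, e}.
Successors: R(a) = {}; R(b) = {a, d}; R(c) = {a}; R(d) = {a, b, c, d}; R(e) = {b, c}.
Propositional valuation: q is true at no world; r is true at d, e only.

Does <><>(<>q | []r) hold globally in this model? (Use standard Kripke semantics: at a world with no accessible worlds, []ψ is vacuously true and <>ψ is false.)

Let φ = <><>(<>q | []r). Evaluate φ at each world:
  a (successors ∅): φ is false.
  b (successors {a, d}): φ is true.
  c (successors {a}): φ is false.
  d (successors {a, b, c, d}): φ is true.
  e (successors {b, c}): φ is true.
Detail at a (counterexample):
  At a: no accessible worlds, so <><>(<>q | []r) is false.

No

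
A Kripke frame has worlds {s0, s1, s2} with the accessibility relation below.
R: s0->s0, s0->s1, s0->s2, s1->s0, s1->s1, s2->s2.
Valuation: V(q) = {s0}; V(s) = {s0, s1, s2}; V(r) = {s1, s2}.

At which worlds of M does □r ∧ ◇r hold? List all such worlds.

s2

Let φ = □r ∧ ◇r. Evaluate φ at each world:
  s0 (successors {s0, s1, s2}): φ is false.
  s1 (successors {s0, s1}): φ is false.
  s2 (successors {s2}): φ is true.
For instance, at s0:
  At s0: □r is false, ◇r is true, so □r ∧ ◇r is false.
    At s0: □r requires r at every successor {s0, s1, s2}.
      r fails at s0, so □r is false at s0.
    At s0: ◇r requires r at some successor in {s0, s1, s2}.
      r holds at s1, so ◇r is true at s0.
Satisfying worlds: {s2}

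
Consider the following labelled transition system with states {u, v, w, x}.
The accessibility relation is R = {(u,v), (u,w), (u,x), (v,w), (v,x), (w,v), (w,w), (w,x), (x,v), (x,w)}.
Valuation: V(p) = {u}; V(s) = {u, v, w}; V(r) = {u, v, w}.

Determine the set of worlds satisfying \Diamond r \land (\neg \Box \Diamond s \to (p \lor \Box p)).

u, v, w, x

Let φ = \Diamond r \land (\neg \Box \Diamond s \to (p \lor \Box p)). Evaluate φ at each world:
  u (successors {v, w, x}): φ is true.
  v (successors {w, x}): φ is true.
  w (successors {v, w, x}): φ is true.
  x (successors {v, w}): φ is true.
For instance, at u:
  At u: \Diamond r is true, \neg \Box \Diamond s \to (p \lor \Box p) is true, so \Diamond r \land (\neg \Box \Diamond s \to (p \lor \Box p)) is true.
    At u: \Diamond r requires r at some successor in {v, w, x}.
      r holds at v, so \Diamond r is true at u.
    At u: \neg \Box \Diamond s is false, p \lor \Box p is true, so \neg \Box \Diamond s \to (p \lor \Box p) is true.
      At u: \Box \Diamond s is true, so \neg \Box \Diamond s is false.
      At u: p is true, \Box p is false, so p \lor \Box p is true.
Satisfying worlds: {u, v, w, x}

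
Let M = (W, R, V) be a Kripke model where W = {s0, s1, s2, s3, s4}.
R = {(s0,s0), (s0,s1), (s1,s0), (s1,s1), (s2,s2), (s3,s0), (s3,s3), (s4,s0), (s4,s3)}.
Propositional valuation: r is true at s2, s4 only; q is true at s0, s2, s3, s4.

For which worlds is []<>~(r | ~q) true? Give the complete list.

s0, s1, s3, s4

Recall that []ψ holds at a world iff ψ holds at every accessible world, and <>ψ holds iff ψ holds at some accessible world.
Let φ = []<>~(r | ~q). Evaluate φ at each world:
  s0 (successors {s0, s1}): φ is true.
  s1 (successors {s0, s1}): φ is true.
  s2 (successors {s2}): φ is false.
  s3 (successors {s0, s3}): φ is true.
  s4 (successors {s0, s3}): φ is true.
For instance, at s1:
  At s1: []<>~(r | ~q) requires <>~(r | ~q) at every successor {s0, s1}.
      At s0: <>~(r | ~q) requires ~(r | ~q) at some successor in {s0, s1}.
        ~(r | ~q) holds at s0, so <>~(r | ~q) is true at s0.
      At s1: <>~(r | ~q) requires ~(r | ~q) at some successor in {s0, s1}.
        ~(r | ~q) holds at s0, so <>~(r | ~q) is true at s1.
  So []<>~(r | ~q) is true at s1.
Satisfying worlds: {s0, s1, s3, s4}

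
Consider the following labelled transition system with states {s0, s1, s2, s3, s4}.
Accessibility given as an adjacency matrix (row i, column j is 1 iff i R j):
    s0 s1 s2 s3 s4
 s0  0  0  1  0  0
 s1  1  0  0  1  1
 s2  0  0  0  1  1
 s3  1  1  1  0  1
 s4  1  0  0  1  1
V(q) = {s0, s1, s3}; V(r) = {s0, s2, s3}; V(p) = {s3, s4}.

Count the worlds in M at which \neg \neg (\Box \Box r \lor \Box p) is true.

1

Recall that \Box ψ holds at a world iff ψ holds at every accessible world, and \Diamond ψ holds iff ψ holds at some accessible world.
Let φ = \neg \neg (\Box \Box r \lor \Box p). Evaluate φ at each world:
  s0 (successors {s2}): φ is false.
  s1 (successors {s0, s3, s4}): φ is false.
  s2 (successors {s3, s4}): φ is true.
  s3 (successors {s0, s1, s2, s4}): φ is false.
  s4 (successors {s0, s3, s4}): φ is false.
For instance, at s3:
  At s3: \neg (\Box \Box r \lor \Box p) is true, so \neg \neg (\Box \Box r \lor \Box p) is false.
    At s3: \Box \Box r \lor \Box p is false, so \neg (\Box \Box r \lor \Box p) is true.
      At s3: \Box \Box r is false, \Box p is false, so \Box \Box r \lor \Box p is false.
Satisfying worlds: {s2}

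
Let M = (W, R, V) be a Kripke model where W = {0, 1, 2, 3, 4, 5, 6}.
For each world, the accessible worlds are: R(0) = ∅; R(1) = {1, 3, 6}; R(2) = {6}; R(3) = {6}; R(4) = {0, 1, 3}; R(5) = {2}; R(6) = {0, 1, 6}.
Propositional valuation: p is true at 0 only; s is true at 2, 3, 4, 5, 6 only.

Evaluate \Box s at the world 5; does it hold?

Yes

Recall that \Box ψ holds at a world iff ψ holds at every accessible world, and \Diamond ψ holds iff ψ holds at some accessible world.
At 5: \Box s requires s at every successor {2}.
  At 2: s is true.
So \Box s is true at 5.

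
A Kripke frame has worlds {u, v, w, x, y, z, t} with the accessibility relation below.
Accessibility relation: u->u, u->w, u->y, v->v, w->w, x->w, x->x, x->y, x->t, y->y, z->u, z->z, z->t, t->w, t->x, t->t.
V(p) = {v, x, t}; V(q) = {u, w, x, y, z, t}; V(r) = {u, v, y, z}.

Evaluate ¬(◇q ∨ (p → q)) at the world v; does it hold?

Recall that ◇ψ holds at a world iff ψ holds at some accessible world.
At v: ◇q ∨ (p → q) is false, so ¬(◇q ∨ (p → q)) is true.
  At v: ◇q is false, p → q is false, so ◇q ∨ (p → q) is false.
    At v: ◇q requires q at some successor in {v}.
      At v: q is false.
    So ◇q is false at v.

Yes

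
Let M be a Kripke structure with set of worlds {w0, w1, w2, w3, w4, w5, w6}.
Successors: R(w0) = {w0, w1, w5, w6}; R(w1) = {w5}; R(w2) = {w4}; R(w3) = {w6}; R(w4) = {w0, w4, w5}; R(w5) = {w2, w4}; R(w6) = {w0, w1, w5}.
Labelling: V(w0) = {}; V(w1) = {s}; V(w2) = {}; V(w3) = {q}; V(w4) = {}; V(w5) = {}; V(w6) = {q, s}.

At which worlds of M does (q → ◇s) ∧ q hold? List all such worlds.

w3, w6

Let φ = (q → ◇s) ∧ q. Evaluate φ at each world:
  w0 (successors {w0, w1, w5, w6}): φ is false.
  w1 (successors {w5}): φ is false.
  w2 (successors {w4}): φ is false.
  w3 (successors {w6}): φ is true.
  w4 (successors {w0, w4, w5}): φ is false.
  w5 (successors {w2, w4}): φ is false.
  w6 (successors {w0, w1, w5}): φ is true.
For instance, at w2:
  At w2: q → ◇s is true, q is false, so (q → ◇s) ∧ q is false.
    At w2: q is false, ◇s is false, so q → ◇s is true.
      At w2: ◇s requires s at some successor in {w4}.
        At w4: s is false.
      So ◇s is false at w2.
Satisfying worlds: {w3, w6}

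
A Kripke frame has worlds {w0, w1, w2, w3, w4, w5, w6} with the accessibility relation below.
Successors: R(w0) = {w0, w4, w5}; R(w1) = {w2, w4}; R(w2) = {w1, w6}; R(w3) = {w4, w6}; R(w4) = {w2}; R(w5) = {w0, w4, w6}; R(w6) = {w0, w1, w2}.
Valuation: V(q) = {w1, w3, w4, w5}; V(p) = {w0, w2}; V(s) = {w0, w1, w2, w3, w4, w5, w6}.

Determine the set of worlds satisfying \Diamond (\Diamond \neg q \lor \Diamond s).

w0, w1, w2, w3, w4, w5, w6

Let φ = \Diamond (\Diamond \neg q \lor \Diamond s). Evaluate φ at each world:
  w0 (successors {w0, w4, w5}): φ is true.
  w1 (successors {w2, w4}): φ is true.
  w2 (successors {w1, w6}): φ is true.
  w3 (successors {w4, w6}): φ is true.
  w4 (successors {w2}): φ is true.
  w5 (successors {w0, w4, w6}): φ is true.
  w6 (successors {w0, w1, w2}): φ is true.
For instance, at w5:
  At w5: \Diamond (\Diamond \neg q \lor \Diamond s) requires \Diamond \neg q \lor \Diamond s at some successor in {w0, w4, w6}.
    \Diamond \neg q \lor \Diamond s holds at w0, so \Diamond (\Diamond \neg q \lor \Diamond s) is true at w5.
      At w0: \Diamond \neg q is true, \Diamond s is true, so \Diamond \neg q \lor \Diamond s is true.
Satisfying worlds: {w0, w1, w2, w3, w4, w5, w6}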